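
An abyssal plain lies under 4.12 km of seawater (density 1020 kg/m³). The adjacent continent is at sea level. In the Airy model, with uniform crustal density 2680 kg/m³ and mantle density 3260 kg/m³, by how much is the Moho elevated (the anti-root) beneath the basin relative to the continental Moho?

Equating mass per unit area of the two columns: replacing crust with seawater at the top is compensated by replacing crust with mantle at the base: d (ρ_c − ρ_w) = a (ρ_m − ρ_c).
a = d (ρ_c − ρ_w)/(ρ_m − ρ_c) = 4.12 km × 1660/580 = 11.8 km.

11.8 km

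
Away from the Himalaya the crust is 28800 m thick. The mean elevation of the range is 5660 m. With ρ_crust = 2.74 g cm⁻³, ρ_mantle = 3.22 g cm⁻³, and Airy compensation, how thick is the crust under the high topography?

66800 m

Root depth r = h ρ_c / (ρ_m − ρ_c) = 5660 m × 2.74 / 0.48 = 32310 m.
Total thickness = T + h + r = 28800 m + 5660 m + 32310 m = 66800 m.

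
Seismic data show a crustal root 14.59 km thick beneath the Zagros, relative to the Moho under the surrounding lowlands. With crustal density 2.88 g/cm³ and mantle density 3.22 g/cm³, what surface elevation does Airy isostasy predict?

1.72 km

In Airy isostatic equilibrium: ρ_c h = (ρ_m − ρ_c) r.
h = r (ρ_m − ρ_c) / ρ_c = 14.59 km × (3.22 − 2.88) / 2.88 = 1.72 km.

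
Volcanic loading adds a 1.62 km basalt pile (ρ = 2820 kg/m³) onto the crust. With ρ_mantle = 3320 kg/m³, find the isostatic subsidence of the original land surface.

Subaerial loading: s = t ρ_load / ρ_m.
s = 1.62 km × 2820/3320 = 1.38 km.

1.38 km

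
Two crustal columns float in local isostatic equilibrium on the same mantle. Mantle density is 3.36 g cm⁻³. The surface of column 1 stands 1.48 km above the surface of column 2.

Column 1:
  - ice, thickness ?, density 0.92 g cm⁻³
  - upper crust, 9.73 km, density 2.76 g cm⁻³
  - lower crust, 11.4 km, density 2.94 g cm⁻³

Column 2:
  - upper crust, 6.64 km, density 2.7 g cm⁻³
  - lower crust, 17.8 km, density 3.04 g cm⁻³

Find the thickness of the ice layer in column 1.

Take the compensation level at the base of the deeper column (depth z_c below the surface of column 1) and equate Σ ρ_i t_i down to z_c; mantle fills any gap and the z_c terms cancel.
Column 1: x×0.92 + 9.73×2.76 + 11.4×2.94 + (z_c − 21.13 − x)×3.36
Column 2: 1.48×0 + 6.64×2.7 + 17.8×3.04 + (z_c − 1.48 − 24.44)×3.36
The z_c×3.36 term appears on both sides and cancels. Collect the known terms of each column as K = Σ(ρt)_known − 3.36 × (depth of known layers): K_1 = 60.3708 − 3.36×21.13 = −10.626; K_2 = 72.04 − 3.36×(1.48 + 24.44) = −15.0512.
Balance: K_1 − x×(3.36 − 0.92) = K_2, so x = (K_1 − K_2)/(3.36 − 0.92) = 4.4252/2.44 = 1.81 km.

1.81 km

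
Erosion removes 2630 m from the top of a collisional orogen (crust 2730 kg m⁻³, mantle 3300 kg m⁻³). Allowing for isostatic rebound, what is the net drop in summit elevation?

454 m

Rebound u = e ρ_c/ρ_m = 2630 m × 2730/3300 = 2176 m.
Net surface drop = e − u = 2630 m − 2176 m = e (ρ_m − ρ_c)/ρ_m = 454 m.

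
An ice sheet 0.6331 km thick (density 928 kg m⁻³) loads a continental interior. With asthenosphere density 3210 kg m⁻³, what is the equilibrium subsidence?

Equating mass per unit area of the two columns: the ice load ρ_ice t is balanced by mantle displaced below, ρ_m s.
s = t ρ_ice / ρ_m = 0.6331 km × 928/3210 = 0.183 km.

0.183 km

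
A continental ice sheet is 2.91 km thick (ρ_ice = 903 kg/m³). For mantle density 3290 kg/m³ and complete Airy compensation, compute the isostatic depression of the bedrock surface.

0.799 km

Balancing pressure at the compensation depth: the ice load ρ_ice t is balanced by mantle displaced below, ρ_m s.
s = t ρ_ice / ρ_m = 2.91 km × 903/3290 = 0.799 km.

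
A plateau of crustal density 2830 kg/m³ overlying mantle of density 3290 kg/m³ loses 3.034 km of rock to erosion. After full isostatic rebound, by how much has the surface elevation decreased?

0.424 km

Rebound u = e ρ_c/ρ_m = 3.034 km × 2830/3290 = 2.61 km.
Net surface drop = e − u = 3.034 km − 2.61 km = e (ρ_m − ρ_c)/ρ_m = 0.424 km.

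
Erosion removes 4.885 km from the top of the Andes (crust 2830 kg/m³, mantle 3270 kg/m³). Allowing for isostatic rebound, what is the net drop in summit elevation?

Rebound u = e ρ_c/ρ_m = 4.885 km × 2830/3270 = 4.228 km.
Net surface drop = e − u = 4.885 km − 4.228 km = e (ρ_m − ρ_c)/ρ_m = 0.657 km.

0.657 km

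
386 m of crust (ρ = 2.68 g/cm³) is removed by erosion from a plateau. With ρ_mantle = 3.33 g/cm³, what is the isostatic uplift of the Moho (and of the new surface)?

311 m

Unloading: uplift u = e ρ_c/ρ_m = 386 m × 2.68/3.33 = 311 m.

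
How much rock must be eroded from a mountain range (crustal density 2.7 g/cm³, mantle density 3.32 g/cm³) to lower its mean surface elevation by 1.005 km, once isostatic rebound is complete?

Net drop Δ = e − u = e − e ρ_c/ρ_m = e (ρ_m − ρ_c)/ρ_m.
e = Δ ρ_m/(ρ_m − ρ_c) = 1.005 km × 3.32/0.62 = 5.38 km.

5.38 km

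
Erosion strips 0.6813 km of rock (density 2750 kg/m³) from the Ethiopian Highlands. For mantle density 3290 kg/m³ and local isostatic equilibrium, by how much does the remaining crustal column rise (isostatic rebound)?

0.569 km

Unloading: uplift u = e ρ_c/ρ_m = 0.6813 km × 2750/3290 = 0.569 km.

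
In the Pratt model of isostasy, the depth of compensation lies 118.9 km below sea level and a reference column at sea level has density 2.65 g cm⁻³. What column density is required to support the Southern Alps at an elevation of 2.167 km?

2.6 g cm⁻³

Pratt balance: ρ_ref D = ρ (D + h).
ρ = ρ_ref D/(D + h) = 2.65 × 118.9 km/(118.9 km + 2.167 km) = 2.6 g cm⁻³.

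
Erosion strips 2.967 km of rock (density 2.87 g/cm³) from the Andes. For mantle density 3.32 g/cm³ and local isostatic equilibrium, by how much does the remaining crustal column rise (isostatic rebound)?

Unloading: uplift u = e ρ_c/ρ_m = 2.967 km × 2.87/3.32 = 2.56 km.

2.56 km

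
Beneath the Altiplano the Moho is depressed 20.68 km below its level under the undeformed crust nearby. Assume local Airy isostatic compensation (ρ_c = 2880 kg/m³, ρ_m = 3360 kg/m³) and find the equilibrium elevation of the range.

3.45 km

Balancing pressure at the compensation depth: ρ_c h = (ρ_m − ρ_c) r.
h = r (ρ_m − ρ_c) / ρ_c = 20.68 km × (3360 − 2880) / 2880 = 3.45 km.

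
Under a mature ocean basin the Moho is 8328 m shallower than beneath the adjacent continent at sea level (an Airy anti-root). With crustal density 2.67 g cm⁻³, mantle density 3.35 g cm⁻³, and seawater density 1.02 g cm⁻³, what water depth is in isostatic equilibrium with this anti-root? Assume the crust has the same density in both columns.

Replacing a thickness d of crust by seawater at the top must be balanced by replacing crust with mantle at the base: d (ρ_c − ρ_w) = a (ρ_m − ρ_c).
d = a (ρ_m − ρ_c)/(ρ_c − ρ_w) = 8328 m × 0.68/1.65 = 3430 m.

3430 m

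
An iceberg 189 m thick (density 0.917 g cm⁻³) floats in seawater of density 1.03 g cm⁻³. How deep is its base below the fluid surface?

168 m

Draft d = t ρ_obj/ρ_fluid = 189 m × 0.917/1.03 = 168 m.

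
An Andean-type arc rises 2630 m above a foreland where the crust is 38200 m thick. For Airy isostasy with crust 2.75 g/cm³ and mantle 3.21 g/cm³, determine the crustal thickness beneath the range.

56600 m

Root depth r = h ρ_c / (ρ_m − ρ_c) = 2630 m × 2.75 / 0.46 = 15720 m.
Total thickness = T + h + r = 38200 m + 2630 m + 15720 m = 56600 m.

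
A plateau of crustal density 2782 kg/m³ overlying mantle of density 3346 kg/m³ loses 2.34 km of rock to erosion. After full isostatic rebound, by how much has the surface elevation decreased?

0.394 km

Rebound u = e ρ_c/ρ_m = 2.34 km × 2782/3346 = 1.946 km.
Net surface drop = e − u = 2.34 km − 1.946 km = e (ρ_m − ρ_c)/ρ_m = 0.394 km.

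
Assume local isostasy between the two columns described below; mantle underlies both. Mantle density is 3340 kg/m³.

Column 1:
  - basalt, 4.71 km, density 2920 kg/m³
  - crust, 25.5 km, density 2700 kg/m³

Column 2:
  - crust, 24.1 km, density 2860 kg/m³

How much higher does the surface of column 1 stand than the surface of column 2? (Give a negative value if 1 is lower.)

2.02 km

For any compensation level in the mantle, the mantle terms cancel and isostasy reduces to e = (Σt_1 − Σt_2) − (Σ(ρt)_1 − Σ(ρt)_2) / ρ_m.
Σt_1 = 30.21 km; Σt_2 = 24.1 km; Σ(ρt)_1 = 82603.2; Σ(ρt)_2 = 68926 (in km·kg/m³).
e = (30.21 − 24.1) − (82603.2 − 68926) / 3340 = 2.02 km.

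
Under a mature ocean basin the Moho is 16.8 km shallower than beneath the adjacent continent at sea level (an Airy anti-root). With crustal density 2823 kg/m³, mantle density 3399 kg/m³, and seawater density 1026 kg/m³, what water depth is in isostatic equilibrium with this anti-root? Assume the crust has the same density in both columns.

Replacing a thickness d of crust by seawater at the top must be balanced by replacing crust with mantle at the base: d (ρ_c − ρ_w) = a (ρ_m − ρ_c).
d = a (ρ_m − ρ_c)/(ρ_c − ρ_w) = 16.8 km × 576/1797 = 5.38 km.

5.38 km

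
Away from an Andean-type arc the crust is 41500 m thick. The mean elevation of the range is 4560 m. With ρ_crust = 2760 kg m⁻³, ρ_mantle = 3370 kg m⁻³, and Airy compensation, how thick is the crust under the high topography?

Root depth r = h ρ_c / (ρ_m − ρ_c) = 4560 m × 2760 / 610 = 20630 m.
Total thickness = T + h + r = 41500 m + 4560 m + 20630 m = 66700 m.

66700 m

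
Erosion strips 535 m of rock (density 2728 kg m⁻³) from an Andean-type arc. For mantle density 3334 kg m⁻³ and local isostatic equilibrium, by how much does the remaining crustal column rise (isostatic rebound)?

Unloading: uplift u = e ρ_c/ρ_m = 535 m × 2728/3334 = 438 m.

438 m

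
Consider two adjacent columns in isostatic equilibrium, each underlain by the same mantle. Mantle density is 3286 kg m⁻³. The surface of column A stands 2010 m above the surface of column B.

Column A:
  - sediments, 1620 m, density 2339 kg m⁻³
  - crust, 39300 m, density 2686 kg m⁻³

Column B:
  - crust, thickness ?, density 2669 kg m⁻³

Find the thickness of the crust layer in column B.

Take the compensation level at the base of the deeper column (depth z_c below the surface of column A) and equate Σ ρ_i t_i down to z_c; mantle fills any gap and the z_c terms cancel.
Column A: 1620×2339 + 39300×2686 + (z_c − 40920)×3286
Column B: 2010×0 + x×2669 + (z_c − 2010 − 0 − x)×3286
The z_c×3286 term appears on both sides and cancels. Collect the known terms of each column as K = Σ(ρt)_known − 3286 × (depth of known layers): K_A = 109348980 − 3286×40920 = −25114140; K_B = 0 − 3286×(2010 + 0) = −6604860.
Balance: K_A = K_B − x×(3286 − 2669), so x = (K_B − K_A)/(3286 − 2669) = 18509300/617 = 30000 m.

30000 m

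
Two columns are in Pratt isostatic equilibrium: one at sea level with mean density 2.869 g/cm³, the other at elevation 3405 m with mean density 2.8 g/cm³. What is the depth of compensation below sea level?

138000 m

ρ_ref D = ρ (D + h) → D (ρ_ref − ρ) = ρ h.
D = ρ h/(ρ_ref − ρ) = 2.8 × 3405 m/(2.869 − 2.8) = 138000 m.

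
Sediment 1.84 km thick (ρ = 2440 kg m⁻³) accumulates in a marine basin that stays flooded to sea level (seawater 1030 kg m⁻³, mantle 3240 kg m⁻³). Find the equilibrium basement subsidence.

1.17 km

Submarine loading: the sediment displaces seawater, and the subsidence is in turn flooded, so s (ρ_m − ρ_w) = t (ρ_sed − ρ_w).
s = 1.84 km × (2440 − 1030) / (3240 − 1030) = 1.17 km.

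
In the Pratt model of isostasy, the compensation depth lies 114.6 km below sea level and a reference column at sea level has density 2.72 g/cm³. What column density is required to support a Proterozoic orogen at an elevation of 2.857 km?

Pratt balance: ρ_ref D = ρ (D + h).
ρ = ρ_ref D/(D + h) = 2.72 × 114.6 km/(114.6 km + 2.857 km) = 2.65 g/cm³.

2.65 g/cm³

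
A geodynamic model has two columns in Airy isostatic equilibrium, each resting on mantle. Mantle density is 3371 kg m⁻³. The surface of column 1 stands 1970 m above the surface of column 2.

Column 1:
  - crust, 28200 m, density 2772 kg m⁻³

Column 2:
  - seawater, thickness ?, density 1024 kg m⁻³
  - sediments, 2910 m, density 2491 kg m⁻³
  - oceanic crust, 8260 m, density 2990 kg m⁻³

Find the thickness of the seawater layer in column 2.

Take the compensation level at the base of the deeper column (depth z_c below the surface of column 1) and equate Σ ρ_i t_i down to z_c; mantle fills any gap and the z_c terms cancel.
Column 1: 28200×2772 + (z_c − 28200)×3371
Column 2: 1970×0 + x×1024 + 2910×2491 + 8260×2990 + (z_c − 1970 − 11170 − x)×3371
The z_c×3371 term appears on both sides and cancels. Collect the known terms of each column as K = Σ(ρt)_known − 3371 × (depth of known layers): K_1 = 78170400 − 3371×28200 = −16891800; K_2 = 31946210 − 3371×(1970 + 11170) = −12348730.
Balance: K_1 = K_2 − x×(3371 − 1024), so x = (K_2 − K_1)/(3371 − 1024) = 4543070/2347 = 1940 m.

1940 m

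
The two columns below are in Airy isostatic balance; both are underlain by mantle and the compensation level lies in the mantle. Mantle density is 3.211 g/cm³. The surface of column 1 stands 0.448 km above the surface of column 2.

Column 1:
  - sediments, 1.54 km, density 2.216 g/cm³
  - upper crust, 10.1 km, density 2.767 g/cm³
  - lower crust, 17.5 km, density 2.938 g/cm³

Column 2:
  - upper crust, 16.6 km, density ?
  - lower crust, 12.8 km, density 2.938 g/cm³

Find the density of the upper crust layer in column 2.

2.86 g/cm³

Take the compensation level at the base of the deeper column (depth z_c below the surface of column 1) and equate Σ ρ_i t_i down to z_c; mantle fills any gap and the z_c terms cancel.
Column 1: 1.54×2.216 + 10.1×2.767 + 17.5×2.938 + (z_c − 29.14)×3.211
Column 2: 0.448×0 + 16.6×ρ + 12.8×2.938 + (z_c − 0.448 − 29.4)×3.211
The z_c×3.211 term appears on both sides and cancels. Collect the known terms of each column as K = Σ(ρt)_known − 3.211 × (depth of known layers): K_1 = 82.77434 − 3.211×29.14 = −10.7942; K_2 = 37.6064 − 3.211×(0.448 + 29.4) = −58.235528.
Balance: K_1 = K_2 + 16.6×ρ, so ρ = (K_1 − K_2)/16.6 = 47.4413/16.6 = 2.86 g/cm³.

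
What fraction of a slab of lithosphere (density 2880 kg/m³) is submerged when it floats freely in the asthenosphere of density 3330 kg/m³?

Submerged fraction = ρ_obj/ρ_fluid = 2880/3330 = 86.5%.

86.5%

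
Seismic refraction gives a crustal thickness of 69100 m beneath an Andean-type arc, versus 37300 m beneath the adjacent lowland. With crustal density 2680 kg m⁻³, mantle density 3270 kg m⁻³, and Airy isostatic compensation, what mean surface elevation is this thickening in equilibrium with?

5740 m

Excess crust Δ = 69100 m − 37300 m = 31800 m, split between elevation h and root r with h + r = Δ.
Airy balance ρ_c h = (ρ_m − ρ_c) r gives r = h ρ_c/(ρ_m − ρ_c), so h (1 + ρ_c/(ρ_m − ρ_c)) = Δ, i.e. h = Δ (ρ_m − ρ_c)/ρ_m.
h = 31800 m × 590/3270 = 5740 m.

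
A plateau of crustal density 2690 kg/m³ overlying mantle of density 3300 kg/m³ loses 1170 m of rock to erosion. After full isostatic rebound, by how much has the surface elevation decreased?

Rebound u = e ρ_c/ρ_m = 1170 m × 2690/3300 = 953.7 m.
Net surface drop = e − u = 1170 m − 953.7 m = e (ρ_m − ρ_c)/ρ_m = 216 m.

216 m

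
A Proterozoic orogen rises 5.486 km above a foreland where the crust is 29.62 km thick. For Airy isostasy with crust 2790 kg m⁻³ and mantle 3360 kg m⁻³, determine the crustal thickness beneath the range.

62 km

Root depth r = h ρ_c / (ρ_m − ρ_c) = 5.486 km × 2790 / 570 = 26.85 km.
Total thickness = T + h + r = 29.62 km + 5.486 km + 26.85 km = 62 km.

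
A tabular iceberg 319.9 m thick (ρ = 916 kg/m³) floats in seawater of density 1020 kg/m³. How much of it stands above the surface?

Floating equilibrium: submerged depth d = t ρ_obj/ρ_fluid = 319.9 m × 916/1020 = 287.3 m.
Freeboard = t − d = 319.9 m − 287.3 m = 32.6 m.

32.6 m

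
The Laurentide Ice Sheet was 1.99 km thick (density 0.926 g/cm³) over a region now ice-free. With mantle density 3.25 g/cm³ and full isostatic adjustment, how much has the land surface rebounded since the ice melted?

Removing the load lets mantle flow back in; uplift u satisfies ρ_ice t = ρ_m u.
u = t ρ_ice/ρ_m = 1.99 km × 0.926/3.25 = 0.567 km.

0.567 km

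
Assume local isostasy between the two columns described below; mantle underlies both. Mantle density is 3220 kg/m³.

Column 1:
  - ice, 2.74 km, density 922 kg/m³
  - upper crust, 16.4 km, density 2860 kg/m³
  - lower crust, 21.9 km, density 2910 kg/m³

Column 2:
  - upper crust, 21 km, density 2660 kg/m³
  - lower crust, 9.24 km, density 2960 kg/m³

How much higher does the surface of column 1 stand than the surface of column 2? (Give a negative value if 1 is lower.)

For any compensation level in the mantle, the mantle terms cancel and isostasy reduces to e = (Σt_1 − Σt_2) − (Σ(ρt)_1 − Σ(ρt)_2) / ρ_m.
Σt_1 = 41.04 km; Σt_2 = 30.24 km; Σ(ρt)_1 = 113159.28; Σ(ρt)_2 = 83210.4 (in km·kg/m³).
e = (41.04 − 30.24) − (113159.28 − 83210.4) / 3220 = 1.5 km.

1.5 km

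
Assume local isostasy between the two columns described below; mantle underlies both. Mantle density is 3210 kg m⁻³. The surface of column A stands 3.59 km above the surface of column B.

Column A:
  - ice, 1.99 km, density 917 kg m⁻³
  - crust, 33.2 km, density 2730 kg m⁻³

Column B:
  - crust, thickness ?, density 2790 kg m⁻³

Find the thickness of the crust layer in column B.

21.4 km

Take the compensation level at the base of the deeper column (depth z_c below the surface of column A) and equate Σ ρ_i t_i down to z_c; mantle fills any gap and the z_c terms cancel.
Column A: 1.99×917 + 33.2×2730 + (z_c − 35.19)×3210
Column B: 3.59×0 + x×2790 + (z_c − 3.59 − 0 − x)×3210
The z_c×3210 term appears on both sides and cancels. Collect the known terms of each column as K = Σ(ρt)_known − 3210 × (depth of known layers): K_A = 92460.83 − 3210×35.19 = −20499.07; K_B = 0 − 3210×(3.59 + 0) = −11523.9.
Balance: K_A = K_B − x×(3210 − 2790), so x = (K_B − K_A)/(3210 − 2790) = 8975.17/420 = 21.4 km.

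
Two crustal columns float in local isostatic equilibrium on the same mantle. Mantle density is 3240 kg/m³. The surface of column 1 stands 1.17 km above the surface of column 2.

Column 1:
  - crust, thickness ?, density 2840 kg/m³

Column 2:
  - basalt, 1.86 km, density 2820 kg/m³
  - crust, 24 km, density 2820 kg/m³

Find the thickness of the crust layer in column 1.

36.6 km

Take the compensation level at the base of the deeper column (depth z_c below the surface of column 1) and equate Σ ρ_i t_i down to z_c; mantle fills any gap and the z_c terms cancel.
Column 1: x×2840 + (z_c − 0 − x)×3240
Column 2: 1.17×0 + 1.86×2820 + 24×2820 + (z_c − 1.17 − 25.86)×3240
The z_c×3240 term appears on both sides and cancels. Collect the known terms of each column as K = Σ(ρt)_known − 3240 × (depth of known layers): K_1 = 0 − 3240×0 = 0; K_2 = 72925.2 − 3240×(1.17 + 25.86) = −14652.
Balance: K_1 − x×(3240 − 2840) = K_2, so x = (K_1 − K_2)/(3240 − 2840) = 14652/400 = 36.6 km.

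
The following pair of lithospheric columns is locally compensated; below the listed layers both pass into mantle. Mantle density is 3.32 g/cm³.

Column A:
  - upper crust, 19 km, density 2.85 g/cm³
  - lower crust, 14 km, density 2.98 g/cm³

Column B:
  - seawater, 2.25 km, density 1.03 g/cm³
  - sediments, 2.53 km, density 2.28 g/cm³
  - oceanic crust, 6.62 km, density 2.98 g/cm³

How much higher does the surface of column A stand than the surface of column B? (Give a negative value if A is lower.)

For any compensation level in the mantle, the mantle terms cancel and isostasy reduces to e = (Σt_A − Σt_B) − (Σ(ρt)_A − Σ(ρt)_B) / ρ_m.
Σt_A = 33 km; Σt_B = 11.4 km; Σ(ρt)_A = 95.87; Σ(ρt)_B = 27.8135 (in km·g/cm³).
e = (33 − 11.4) − (95.87 − 27.8135) / 3.32 = 1.1 km.

1.1 km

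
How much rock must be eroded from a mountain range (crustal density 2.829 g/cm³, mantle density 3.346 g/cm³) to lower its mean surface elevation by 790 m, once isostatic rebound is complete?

Net drop Δ = e − u = e − e ρ_c/ρ_m = e (ρ_m − ρ_c)/ρ_m.
e = Δ ρ_m/(ρ_m − ρ_c) = 790 m × 3.346/0.517 = 5110 m.

5110 m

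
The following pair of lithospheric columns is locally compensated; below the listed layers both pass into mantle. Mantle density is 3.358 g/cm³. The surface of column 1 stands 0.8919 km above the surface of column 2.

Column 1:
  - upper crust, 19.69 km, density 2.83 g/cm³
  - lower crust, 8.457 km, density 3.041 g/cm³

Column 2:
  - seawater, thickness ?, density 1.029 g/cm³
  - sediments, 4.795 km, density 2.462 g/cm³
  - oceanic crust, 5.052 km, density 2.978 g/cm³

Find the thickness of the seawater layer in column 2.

Take the compensation level at the base of the deeper column (depth z_c below the surface of column 1) and equate Σ ρ_i t_i down to z_c; mantle fills any gap and the z_c terms cancel.
Column 1: 19.69×2.83 + 8.457×3.041 + (z_c − 28.147)×3.358
Column 2: 0.8919×0 + x×1.029 + 4.795×2.462 + 5.052×2.978 + (z_c − 0.8919 − 9.847 − x)×3.358
The z_c×3.358 term appears on both sides and cancels. Collect the known terms of each column as K = Σ(ρt)_known − 3.358 × (depth of known layers): K_1 = 81.440437 − 3.358×28.147 = −13.077189; K_2 = 26.850146 − 3.358×(0.8919 + 9.847) = −9.2110802.
Balance: K_1 = K_2 − x×(3.358 − 1.029), so x = (K_2 − K_1)/(3.358 − 1.029) = 3.86611/2.329 = 1.66 km.

1.66 km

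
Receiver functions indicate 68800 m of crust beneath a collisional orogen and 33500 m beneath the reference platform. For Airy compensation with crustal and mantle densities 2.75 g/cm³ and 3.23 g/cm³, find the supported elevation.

Excess crust Δ = 68800 m − 33500 m = 35300 m, split between elevation h and root r with h + r = Δ.
Airy balance ρ_c h = (ρ_m − ρ_c) r gives r = h ρ_c/(ρ_m − ρ_c), so h (1 + ρ_c/(ρ_m − ρ_c)) = Δ, i.e. h = Δ (ρ_m − ρ_c)/ρ_m.
h = 35300 m × 0.48/3.23 = 5250 m.

5250 m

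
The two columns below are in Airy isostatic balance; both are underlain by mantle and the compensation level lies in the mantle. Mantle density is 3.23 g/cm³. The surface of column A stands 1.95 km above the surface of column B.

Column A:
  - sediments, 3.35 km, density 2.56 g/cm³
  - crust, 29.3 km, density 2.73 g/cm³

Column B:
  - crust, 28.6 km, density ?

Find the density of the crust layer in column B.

2.86 g/cm³

Take the compensation level at the base of the deeper column (depth z_c below the surface of column A) and equate Σ ρ_i t_i down to z_c; mantle fills any gap and the z_c terms cancel.
Column A: 3.35×2.56 + 29.3×2.73 + (z_c − 32.65)×3.23
Column B: 1.95×0 + 28.6×ρ + (z_c − 1.95 − 28.6)×3.23
The z_c×3.23 term appears on both sides and cancels. Collect the known terms of each column as K = Σ(ρt)_known − 3.23 × (depth of known layers): K_A = 88.565 − 3.23×32.65 = −16.8945; K_B = 0 − 3.23×(1.95 + 28.6) = −98.6765.
Balance: K_A = K_B + 28.6×ρ, so ρ = (K_A − K_B)/28.6 = 81.782/28.6 = 2.86 g/cm³.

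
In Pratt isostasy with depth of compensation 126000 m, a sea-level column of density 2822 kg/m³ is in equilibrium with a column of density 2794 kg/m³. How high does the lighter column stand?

ρ_ref D = ρ (D + h) → h = D (ρ_ref − ρ)/ρ.
h = 126000 m × (2822 − 2794)/2794 = 1260 m.

1260 m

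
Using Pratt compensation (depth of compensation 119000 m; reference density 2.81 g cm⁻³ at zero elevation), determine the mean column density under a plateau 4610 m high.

2.71 g cm⁻³

Pratt balance: ρ_ref D = ρ (D + h).
ρ = ρ_ref D/(D + h) = 2.81 × 119000 m/(119000 m + 4610 m) = 2.71 g cm⁻³.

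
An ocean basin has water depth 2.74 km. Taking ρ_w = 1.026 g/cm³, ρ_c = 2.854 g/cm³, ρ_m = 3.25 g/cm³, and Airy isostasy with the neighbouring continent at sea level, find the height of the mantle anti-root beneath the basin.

12.6 km

For local isostatic compensation: replacing crust with seawater at the top is compensated by replacing crust with mantle at the base: d (ρ_c − ρ_w) = a (ρ_m − ρ_c).
a = d (ρ_c − ρ_w)/(ρ_m − ρ_c) = 2.74 km × 1.828/0.396 = 12.6 km.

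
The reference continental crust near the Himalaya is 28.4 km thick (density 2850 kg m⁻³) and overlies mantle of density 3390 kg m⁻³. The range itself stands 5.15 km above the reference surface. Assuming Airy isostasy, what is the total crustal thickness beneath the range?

Root depth r = h ρ_c / (ρ_m − ρ_c) = 5.15 km × 2850 / 540 = 27.18 km.
Total thickness = T + h + r = 28.4 km + 5.15 km + 27.18 km = 60.7 km.

60.7 km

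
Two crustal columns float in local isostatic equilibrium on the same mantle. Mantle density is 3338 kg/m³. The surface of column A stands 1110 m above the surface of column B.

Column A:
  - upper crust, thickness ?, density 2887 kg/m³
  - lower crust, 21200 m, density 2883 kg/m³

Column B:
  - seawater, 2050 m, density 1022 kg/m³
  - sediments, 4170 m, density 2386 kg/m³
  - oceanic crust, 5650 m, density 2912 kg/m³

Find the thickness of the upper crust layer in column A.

11500 m

Take the compensation level at the base of the deeper column (depth z_c below the surface of column A) and equate Σ ρ_i t_i down to z_c; mantle fills any gap and the z_c terms cancel.
Column A: x×2887 + 21200×2883 + (z_c − 21200 − x)×3338
Column B: 1110×0 + 2050×1022 + 4170×2386 + 5650×2912 + (z_c − 1110 − 11870)×3338
The z_c×3338 term appears on both sides and cancels. Collect the known terms of each column as K = Σ(ρt)_known − 3338 × (depth of known layers): K_A = 61119600 − 3338×21200 = −9646000; K_B = 28497520 − 3338×(1110 + 11870) = −14829720.
Balance: K_A − x×(3338 − 2887) = K_B, so x = (K_A − K_B)/(3338 − 2887) = 5183720/451 = 11500 m.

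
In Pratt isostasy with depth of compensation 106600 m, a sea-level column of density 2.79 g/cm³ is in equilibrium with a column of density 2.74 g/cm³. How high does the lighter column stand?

ρ_ref D = ρ (D + h) → h = D (ρ_ref − ρ)/ρ.
h = 106600 m × (2.79 − 2.74)/2.74 = 1950 m.

1950 m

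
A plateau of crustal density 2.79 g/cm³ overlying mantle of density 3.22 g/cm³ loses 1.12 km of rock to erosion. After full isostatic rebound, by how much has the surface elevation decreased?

Rebound u = e ρ_c/ρ_m = 1.12 km × 2.79/3.22 = 0.9704 km.
Net surface drop = e − u = 1.12 km − 0.9704 km = e (ρ_m − ρ_c)/ρ_m = 0.15 km.

0.15 km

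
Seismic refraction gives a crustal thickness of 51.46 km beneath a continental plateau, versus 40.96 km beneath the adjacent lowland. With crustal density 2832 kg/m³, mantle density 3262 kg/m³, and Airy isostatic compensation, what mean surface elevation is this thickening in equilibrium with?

Excess crust Δ = 51.46 km − 40.96 km = 10.5 km, split between elevation h and root r with h + r = Δ.
Airy balance ρ_c h = (ρ_m − ρ_c) r gives r = h ρ_c/(ρ_m − ρ_c), so h (1 + ρ_c/(ρ_m − ρ_c)) = Δ, i.e. h = Δ (ρ_m − ρ_c)/ρ_m.
h = 10.5 km × 430/3262 = 1.38 km.

1.38 km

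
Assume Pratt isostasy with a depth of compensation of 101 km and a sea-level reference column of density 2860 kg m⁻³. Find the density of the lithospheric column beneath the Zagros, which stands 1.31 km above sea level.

Pratt balance: ρ_ref D = ρ (D + h).
ρ = ρ_ref D/(D + h) = 2860 × 101 km/(101 km + 1.31 km) = 2820 kg m⁻³.

2820 kg m⁻³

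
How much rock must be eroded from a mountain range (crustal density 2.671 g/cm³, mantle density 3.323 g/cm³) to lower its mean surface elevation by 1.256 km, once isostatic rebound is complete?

Net drop Δ = e − u = e − e ρ_c/ρ_m = e (ρ_m − ρ_c)/ρ_m.
e = Δ ρ_m/(ρ_m − ρ_c) = 1.256 km × 3.323/0.652 = 6.4 km.

6.4 km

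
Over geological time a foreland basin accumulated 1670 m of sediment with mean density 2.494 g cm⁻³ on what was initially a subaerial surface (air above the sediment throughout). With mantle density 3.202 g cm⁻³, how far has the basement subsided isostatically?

Subaerial load: s = t ρ_sed / ρ_m = 1670 m × 2.494/3.202 = 1300 m.

1300 m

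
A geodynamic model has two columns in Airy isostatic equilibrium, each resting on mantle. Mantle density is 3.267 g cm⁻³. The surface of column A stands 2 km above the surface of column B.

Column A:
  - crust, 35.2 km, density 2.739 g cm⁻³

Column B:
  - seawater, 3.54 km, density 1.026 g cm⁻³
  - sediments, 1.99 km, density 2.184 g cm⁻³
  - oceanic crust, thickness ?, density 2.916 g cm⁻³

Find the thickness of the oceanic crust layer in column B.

5.59 km

Take the compensation level at the base of the deeper column (depth z_c below the surface of column A) and equate Σ ρ_i t_i down to z_c; mantle fills any gap and the z_c terms cancel.
Column A: 35.2×2.739 + (z_c − 35.2)×3.267
Column B: 2×0 + 3.54×1.026 + 1.99×2.184 + x×2.916 + (z_c − 2 − 5.53 − x)×3.267
The z_c×3.267 term appears on both sides and cancels. Collect the known terms of each column as K = Σ(ρt)_known − 3.267 × (depth of known layers): K_A = 96.4128 − 3.267×35.2 = −18.5856; K_B = 7.9782 − 3.267×(2 + 5.53) = −16.62231.
Balance: K_A = K_B − x×(3.267 − 2.916), so x = (K_B − K_A)/(3.267 − 2.916) = 1.96329/0.351 = 5.59 km.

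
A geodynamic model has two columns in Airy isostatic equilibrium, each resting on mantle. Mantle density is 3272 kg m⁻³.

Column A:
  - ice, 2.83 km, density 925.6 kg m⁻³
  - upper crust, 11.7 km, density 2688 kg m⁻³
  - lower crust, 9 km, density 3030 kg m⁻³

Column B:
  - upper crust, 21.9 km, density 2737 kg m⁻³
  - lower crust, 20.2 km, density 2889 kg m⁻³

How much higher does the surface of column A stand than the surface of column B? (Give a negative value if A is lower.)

For any compensation level in the mantle, the mantle terms cancel and isostasy reduces to e = (Σt_A − Σt_B) − (Σ(ρt)_A − Σ(ρt)_B) / ρ_m.
Σt_A = 23.53 km; Σt_B = 42.1 km; Σ(ρt)_A = 61339.048; Σ(ρt)_B = 118298.1 (in km·kg m⁻³).
e = (23.53 − 42.1) − (61339.048 − 118298.1) / 3272 = −1.16 km.

−1.16 km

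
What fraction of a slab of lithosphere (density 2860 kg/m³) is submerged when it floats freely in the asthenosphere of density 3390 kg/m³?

0.844

Submerged fraction = ρ_obj/ρ_fluid = 2860/3390 = 0.844.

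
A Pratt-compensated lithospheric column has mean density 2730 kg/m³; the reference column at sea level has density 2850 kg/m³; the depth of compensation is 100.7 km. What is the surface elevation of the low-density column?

4.43 km

ρ_ref D = ρ (D + h) → h = D (ρ_ref − ρ)/ρ.
h = 100.7 km × (2850 − 2730)/2730 = 4.43 km.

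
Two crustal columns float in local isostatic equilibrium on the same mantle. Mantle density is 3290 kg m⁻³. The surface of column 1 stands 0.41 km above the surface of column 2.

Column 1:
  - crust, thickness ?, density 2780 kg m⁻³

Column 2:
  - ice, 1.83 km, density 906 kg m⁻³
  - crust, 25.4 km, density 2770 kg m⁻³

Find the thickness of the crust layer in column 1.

Take the compensation level at the base of the deeper column (depth z_c below the surface of column 1) and equate Σ ρ_i t_i down to z_c; mantle fills any gap and the z_c terms cancel.
Column 1: x×2780 + (z_c − 0 − x)×3290
Column 2: 0.41×0 + 1.83×906 + 25.4×2770 + (z_c − 0.41 − 27.23)×3290
The z_c×3290 term appears on both sides and cancels. Collect the known terms of each column as K = Σ(ρt)_known − 3290 × (depth of known layers): K_1 = 0 − 3290×0 = 0; K_2 = 72015.98 − 3290×(0.41 + 27.23) = −18919.62.
Balance: K_1 − x×(3290 − 2780) = K_2, so x = (K_1 − K_2)/(3290 − 2780) = 18919.6/510 = 37.1 km.

37.1 km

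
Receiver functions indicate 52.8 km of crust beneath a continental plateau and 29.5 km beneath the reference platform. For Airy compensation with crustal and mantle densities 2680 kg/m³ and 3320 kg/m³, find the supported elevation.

4.49 km

Excess crust Δ = 52.8 km − 29.5 km = 23.3 km, split between elevation h and root r with h + r = Δ.
Airy balance ρ_c h = (ρ_m − ρ_c) r gives r = h ρ_c/(ρ_m − ρ_c), so h (1 + ρ_c/(ρ_m − ρ_c)) = Δ, i.e. h = Δ (ρ_m − ρ_c)/ρ_m.
h = 23.3 km × 640/3320 = 4.49 km.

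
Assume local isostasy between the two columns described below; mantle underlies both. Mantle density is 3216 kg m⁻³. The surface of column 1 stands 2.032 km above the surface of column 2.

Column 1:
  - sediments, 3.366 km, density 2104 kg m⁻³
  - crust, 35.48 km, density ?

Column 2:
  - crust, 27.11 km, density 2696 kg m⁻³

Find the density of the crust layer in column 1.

Take the compensation level at the base of the deeper column (depth z_c below the surface of column 1) and equate Σ ρ_i t_i down to z_c; mantle fills any gap and the z_c terms cancel.
Column 1: 3.366×2104 + 35.48×ρ + (z_c − 38.846)×3216
Column 2: 2.032×0 + 27.11×2696 + (z_c − 2.032 − 27.11)×3216
The z_c×3216 term appears on both sides and cancels. Collect the known terms of each column as K = Σ(ρt)_known − 3216 × (depth of known layers): K_1 = 7082.064 − 3216×38.846 = −117846.672; K_2 = 73088.56 − 3216×(2.032 + 27.11) = −20632.112.
Balance: K_1 + 35.48×ρ = K_2, so ρ = (K_2 − K_1)/35.48 = 97214.6/35.48 = 2740 kg m⁻³.

2740 kg m⁻³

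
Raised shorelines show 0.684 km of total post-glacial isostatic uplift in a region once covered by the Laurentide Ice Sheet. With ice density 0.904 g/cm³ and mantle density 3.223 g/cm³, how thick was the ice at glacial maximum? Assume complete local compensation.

2.44 km

u = t ρ_ice/ρ_m → t = u ρ_m/ρ_ice = 0.684 km × 3.223/0.904 = 2.44 km.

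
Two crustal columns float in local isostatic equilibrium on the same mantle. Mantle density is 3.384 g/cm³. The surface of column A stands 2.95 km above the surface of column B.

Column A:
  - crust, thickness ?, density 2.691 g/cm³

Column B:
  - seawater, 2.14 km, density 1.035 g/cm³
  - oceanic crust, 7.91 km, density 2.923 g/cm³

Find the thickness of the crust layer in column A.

Take the compensation level at the base of the deeper column (depth z_c below the surface of column A) and equate Σ ρ_i t_i down to z_c; mantle fills any gap and the z_c terms cancel.
Column A: x×2.691 + (z_c − 0 − x)×3.384
Column B: 2.95×0 + 2.14×1.035 + 7.91×2.923 + (z_c − 2.95 − 10.05)×3.384
The z_c×3.384 term appears on both sides and cancels. Collect the known terms of each column as K = Σ(ρt)_known − 3.384 × (depth of known layers): K_A = 0 − 3.384×0 = 0; K_B = 25.33583 − 3.384×(2.95 + 10.05) = −18.65617.
Balance: K_A − x×(3.384 − 2.691) = K_B, so x = (K_A − K_B)/(3.384 − 2.691) = 18.6562/0.693 = 26.9 km.

26.9 km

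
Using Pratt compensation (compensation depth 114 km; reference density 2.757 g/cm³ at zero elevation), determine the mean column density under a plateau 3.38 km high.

Pratt balance: ρ_ref D = ρ (D + h).
ρ = ρ_ref D/(D + h) = 2.757 × 114 km/(114 km + 3.38 km) = 2.68 g/cm³.

2.68 g/cm³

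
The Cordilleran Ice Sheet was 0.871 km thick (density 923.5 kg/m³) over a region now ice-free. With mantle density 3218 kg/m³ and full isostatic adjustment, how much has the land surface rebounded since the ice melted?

Removing the load lets mantle flow back in; uplift u satisfies ρ_ice t = ρ_m u.
u = t ρ_ice/ρ_m = 0.871 km × 923.5/3218 = 0.25 km.

0.25 km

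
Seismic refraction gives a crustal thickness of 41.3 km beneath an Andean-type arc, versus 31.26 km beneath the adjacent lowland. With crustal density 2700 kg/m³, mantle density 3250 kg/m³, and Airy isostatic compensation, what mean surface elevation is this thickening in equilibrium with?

Excess crust Δ = 41.3 km − 31.26 km = 10.04 km, split between elevation h and root r with h + r = Δ.
Airy balance ρ_c h = (ρ_m − ρ_c) r gives r = h ρ_c/(ρ_m − ρ_c), so h (1 + ρ_c/(ρ_m − ρ_c)) = Δ, i.e. h = Δ (ρ_m − ρ_c)/ρ_m.
h = 10.04 km × 550/3250 = 1.7 km.

1.7 km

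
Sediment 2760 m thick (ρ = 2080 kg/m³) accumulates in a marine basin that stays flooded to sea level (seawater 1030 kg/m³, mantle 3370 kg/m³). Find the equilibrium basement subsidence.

1240 m

Submarine loading: the sediment displaces seawater, and the subsidence is in turn flooded, so s (ρ_m − ρ_w) = t (ρ_sed − ρ_w).
s = 2760 m × (2080 − 1030) / (3370 − 1030) = 1240 m.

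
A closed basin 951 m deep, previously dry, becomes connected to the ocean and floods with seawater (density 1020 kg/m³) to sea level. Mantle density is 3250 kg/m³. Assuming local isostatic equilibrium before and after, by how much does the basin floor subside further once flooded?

After flooding the water column is d + s deep. Its weight must equal the weight of mantle displaced by the extra subsidence s: (d + s) ρ_w = s ρ_m.
s = d ρ_w / (ρ_m − ρ_w) = 951 m × 1020/(3250 − 1020) = 435 m.

435 m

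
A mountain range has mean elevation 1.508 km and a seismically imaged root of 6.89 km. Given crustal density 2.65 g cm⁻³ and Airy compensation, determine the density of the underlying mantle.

Airy balance: ρ_c h = (ρ_m − ρ_c) r → ρ_m = ρ_c (1 + h/r).
ρ_m = 2.65 × (1 + 1.508 km/6.89 km) = 3.23 g cm⁻³.

3.23 g cm⁻³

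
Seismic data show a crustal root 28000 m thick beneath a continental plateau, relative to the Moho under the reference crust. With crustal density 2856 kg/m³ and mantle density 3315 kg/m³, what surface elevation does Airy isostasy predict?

By Archimedes' principle applied to the lithosphere: ρ_c h = (ρ_m − ρ_c) r.
h = r (ρ_m − ρ_c) / ρ_c = 28000 m × (3315 − 2856) / 2856 = 4500 m.

4500 m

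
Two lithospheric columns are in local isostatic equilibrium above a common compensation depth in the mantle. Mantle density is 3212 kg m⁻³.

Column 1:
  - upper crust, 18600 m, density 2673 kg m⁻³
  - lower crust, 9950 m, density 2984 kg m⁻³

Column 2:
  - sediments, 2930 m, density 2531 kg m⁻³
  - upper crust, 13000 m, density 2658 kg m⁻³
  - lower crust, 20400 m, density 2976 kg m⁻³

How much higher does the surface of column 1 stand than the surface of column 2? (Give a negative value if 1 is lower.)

For any compensation level in the mantle, the mantle terms cancel and isostasy reduces to e = (Σt_1 − Σt_2) − (Σ(ρt)_1 − Σ(ρt)_2) / ρ_m.
Σt_1 = 28550 m; Σt_2 = 36330 m; Σ(ρt)_1 = 79408600; Σ(ρt)_2 = 102680230 (in m·kg m⁻³).
e = (28550 − 36330) − (79408600 − 102680230) / 3212 = −535 m.

−535 m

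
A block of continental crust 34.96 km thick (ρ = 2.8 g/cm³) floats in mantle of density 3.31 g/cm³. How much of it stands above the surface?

5.39 km

Floating equilibrium: submerged depth d = t ρ_obj/ρ_fluid = 34.96 km × 2.8/3.31 = 29.57 km.
Freeboard = t − d = 34.96 km − 29.57 km = 5.39 km.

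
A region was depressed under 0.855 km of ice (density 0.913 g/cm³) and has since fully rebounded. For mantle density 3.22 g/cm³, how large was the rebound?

0.242 km

Removing the load lets mantle flow back in; uplift u satisfies ρ_ice t = ρ_m u.
u = t ρ_ice/ρ_m = 0.855 km × 0.913/3.22 = 0.242 km.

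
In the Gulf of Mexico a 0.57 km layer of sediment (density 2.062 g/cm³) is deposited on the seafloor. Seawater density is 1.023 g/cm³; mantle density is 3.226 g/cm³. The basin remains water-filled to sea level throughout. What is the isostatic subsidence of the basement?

Submarine loading: the sediment displaces seawater, and the subsidence is in turn flooded, so s (ρ_m − ρ_w) = t (ρ_sed − ρ_w).
s = 0.57 km × (2.062 − 1.023) / (3.226 − 1.023) = 0.269 km.

0.269 km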